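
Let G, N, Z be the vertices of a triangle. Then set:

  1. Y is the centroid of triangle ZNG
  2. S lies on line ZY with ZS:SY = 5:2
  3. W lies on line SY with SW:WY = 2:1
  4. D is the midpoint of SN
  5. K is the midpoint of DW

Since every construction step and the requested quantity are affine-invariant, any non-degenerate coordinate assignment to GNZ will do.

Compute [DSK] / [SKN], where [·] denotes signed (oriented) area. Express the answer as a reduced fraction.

Choose coordinates G = (0, 0), N = (1, 0), Z = (0, 1).
1. Y is the centroid of triangle ZNG ⇒ Y = (1/3, 1/3)
2. S lies on line ZY with ZS:SY = 5:2 ⇒ S = (5/21, 11/21)
3. W lies on line SY with SW:WY = 2:1 ⇒ W = (19/63, 25/63)
4. D is the midpoint of SN ⇒ D = (13/21, 11/42)
5. K is the midpoint of DW ⇒ K = (29/63, 83/252)
2·[DSK] = 1/63, 2·[SKN] = 2/63
[DSK]:[SKN] = 1/63:2/63 = 1/2

[DSK]:[SKN] = 1/2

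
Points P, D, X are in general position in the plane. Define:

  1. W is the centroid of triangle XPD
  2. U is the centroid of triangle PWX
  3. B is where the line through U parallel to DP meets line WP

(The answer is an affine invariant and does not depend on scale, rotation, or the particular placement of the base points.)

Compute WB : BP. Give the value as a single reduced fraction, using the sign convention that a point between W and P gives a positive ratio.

WB:BP = -1/4

Assign P = (0, 0), D = (1, 0), X = (0, 1) — the answer is frame-independent, so this choice is without loss of generality.
1. W is the centroid of triangle XPD ⇒ W = (1/3, 1/3)
2. U is the centroid of triangle PWX ⇒ U = (1/9, 4/9)
3. B is where the line through U parallel to DP meets line WP ⇒ B = (4/9, 4/9)
B = W + t·(P−W) with t = -1/3, so WB:BP = t:(1−t) = -1/3:4/3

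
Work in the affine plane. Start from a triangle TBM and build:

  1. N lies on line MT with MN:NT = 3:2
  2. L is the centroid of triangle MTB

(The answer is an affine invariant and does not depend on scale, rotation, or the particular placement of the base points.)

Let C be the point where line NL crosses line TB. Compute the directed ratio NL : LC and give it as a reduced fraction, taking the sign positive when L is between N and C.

NL:LC = 1/5

Assign T = (0, 0), B = (1, 0), M = (0, 1) — the answer is frame-independent, so this choice is without loss of generality.
1. N lies on line MT with MN:NT = 3:2 ⇒ N = (0, 2/5)
2. L is the centroid of triangle MTB ⇒ L = (1/3, 1/3)
line NL meets TB at C = (2, 0)
L = N + t·(C−N) with t = 1/6, so NL:LC = 1/6:5/6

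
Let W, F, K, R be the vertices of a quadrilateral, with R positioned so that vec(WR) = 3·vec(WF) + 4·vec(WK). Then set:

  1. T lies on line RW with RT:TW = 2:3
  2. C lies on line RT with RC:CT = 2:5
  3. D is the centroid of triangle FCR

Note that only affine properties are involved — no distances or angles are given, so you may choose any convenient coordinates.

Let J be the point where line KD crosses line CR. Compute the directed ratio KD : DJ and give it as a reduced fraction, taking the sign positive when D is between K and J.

Set W = (0, 0), F = (1, 0), K = (0, 1), R = (3, 4); any affine frame gives the same invariant.
1. T lies on line RW with RT:TW = 2:3 ⇒ T = (9/5, 12/5)
2. C lies on line RT with RC:CT = 2:5 ⇒ C = (93/35, 124/35)
3. D is the centroid of triangle FCR ⇒ D = (233/105, 88/35)
line KD meets CR at J = (699/455, 932/455)
D = K + t·(J−K) with t = 13/9, so KD:DJ = 13/9:-4/9

KD:DJ = -13/4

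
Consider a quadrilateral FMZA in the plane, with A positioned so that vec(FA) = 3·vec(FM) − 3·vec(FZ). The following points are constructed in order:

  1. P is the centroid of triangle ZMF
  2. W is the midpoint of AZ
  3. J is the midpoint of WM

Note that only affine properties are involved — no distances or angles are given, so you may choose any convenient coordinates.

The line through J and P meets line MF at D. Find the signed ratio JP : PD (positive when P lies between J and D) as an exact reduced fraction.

JP:PD = -5/2

Choose coordinates F = (0, 0), M = (1, 0), Z = (0, 1), A = (3, -3).
1. P is the centroid of triangle ZMF ⇒ P = (1/3, 1/3)
2. W is the midpoint of AZ ⇒ W = (3/2, -1)
3. J is the midpoint of WM ⇒ J = (5/4, -1/2)
line JP meets MF at D = (7/10, 0)
P = J + t·(D−J) with t = 5/3, so JP:PD = 5/3:-2/3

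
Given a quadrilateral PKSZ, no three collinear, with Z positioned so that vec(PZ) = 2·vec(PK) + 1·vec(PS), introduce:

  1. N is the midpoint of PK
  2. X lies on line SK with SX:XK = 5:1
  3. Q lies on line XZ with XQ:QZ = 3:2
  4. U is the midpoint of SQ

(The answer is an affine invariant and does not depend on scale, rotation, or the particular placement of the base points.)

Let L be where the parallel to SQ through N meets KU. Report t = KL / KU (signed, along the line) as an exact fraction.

t = -5/36

Work in coordinates with P = (0, 0), K = (1, 0), S = (0, 1), Z = (2, 1).
1. N is the midpoint of PK ⇒ N = (1/2, 0)
2. X lies on line SK with SX:XK = 5:1 ⇒ X = (5/6, 1/6)
3. Q lies on line XZ with XQ:QZ = 3:2 ⇒ Q = (23/15, 2/3)
4. U is the midpoint of SQ ⇒ U = (23/30, 5/6)
through N parallel to SQ: direction (23/15, -1/3); meets KU at L = (223/216, -25/216)
L = K + t·(U−K) with t = -5/36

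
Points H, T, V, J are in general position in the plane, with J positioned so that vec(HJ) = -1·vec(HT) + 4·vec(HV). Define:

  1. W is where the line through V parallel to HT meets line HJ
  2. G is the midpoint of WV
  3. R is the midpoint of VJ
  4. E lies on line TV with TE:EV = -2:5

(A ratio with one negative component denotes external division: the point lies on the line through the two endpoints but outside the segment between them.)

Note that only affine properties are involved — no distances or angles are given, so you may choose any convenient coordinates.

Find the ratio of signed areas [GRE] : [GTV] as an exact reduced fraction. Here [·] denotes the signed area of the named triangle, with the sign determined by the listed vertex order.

Assign H = (0, 0), T = (1, 0), V = (0, 1), J = (-1, 4) — the answer is frame-independent, so this choice is without loss of generality.
1. W is where the line through V parallel to HT meets line HJ ⇒ W = (-1/4, 1)
2. G is the midpoint of WV ⇒ G = (-1/8, 1)
3. R is the midpoint of VJ ⇒ R = (-1/2, 5/2)
4. E lies on line TV with TE:EV = -2:5 ⇒ E = (5/3, -2/3)
2·[GRE] = -33/16, 2·[GTV] = 1/8
[GRE]:[GTV] = -33/16:1/8 = -33/2

[GRE]:[GTV] = -33/2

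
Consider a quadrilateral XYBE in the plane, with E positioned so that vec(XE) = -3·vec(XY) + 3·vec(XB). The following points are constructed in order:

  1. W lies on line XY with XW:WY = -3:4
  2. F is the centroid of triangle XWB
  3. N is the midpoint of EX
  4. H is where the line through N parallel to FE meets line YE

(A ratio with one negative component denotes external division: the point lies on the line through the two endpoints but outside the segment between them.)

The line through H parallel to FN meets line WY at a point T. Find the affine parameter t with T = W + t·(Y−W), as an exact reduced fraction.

Set X = (0, 0), Y = (1, 0), B = (0, 1), E = (-3, 3); any affine frame gives the same invariant.
1. W lies on line XY with XW:WY = -3:4 ⇒ W = (-3, 0)
2. F is the centroid of triangle XWB ⇒ F = (-1, 1/3)
3. N is the midpoint of EX ⇒ N = (-3/2, 3/2)
4. H is where the line through N parallel to FE meets line YE ⇒ H = (-15/7, 33/14)
through H parallel to FN: direction (-1/2, 7/6); meets WY at T = (-111/98, 0)
T = W + t·(Y−W) with t = 183/392

t = 183/392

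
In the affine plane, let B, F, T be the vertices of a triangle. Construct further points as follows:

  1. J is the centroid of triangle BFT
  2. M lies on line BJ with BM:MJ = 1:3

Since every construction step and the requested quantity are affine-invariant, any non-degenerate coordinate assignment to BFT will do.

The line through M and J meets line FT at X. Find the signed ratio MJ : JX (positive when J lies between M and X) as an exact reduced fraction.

Work in coordinates with B = (0, 0), F = (1, 0), T = (0, 1).
1. J is the centroid of triangle BFT ⇒ J = (1/3, 1/3)
2. M lies on line BJ with BM:MJ = 1:3 ⇒ M = (1/12, 1/12)
line MJ meets FT at X = (1/2, 1/2)
J = M + t·(X−M) with t = 3/5, so MJ:JX = 3/5:2/5

MJ:JX = 3/2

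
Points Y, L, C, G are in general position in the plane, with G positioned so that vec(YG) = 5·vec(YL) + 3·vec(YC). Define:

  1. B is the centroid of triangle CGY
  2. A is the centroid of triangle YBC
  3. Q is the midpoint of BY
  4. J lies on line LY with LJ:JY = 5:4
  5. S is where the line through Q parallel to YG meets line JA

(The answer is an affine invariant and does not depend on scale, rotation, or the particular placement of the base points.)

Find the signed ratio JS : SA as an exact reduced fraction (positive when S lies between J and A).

Choose coordinates Y = (0, 0), L = (1, 0), C = (0, 1), G = (5, 3).
1. B is the centroid of triangle CGY ⇒ B = (5/3, 4/3)
2. A is the centroid of triangle YBC ⇒ A = (5/9, 7/9)
3. Q is the midpoint of BY ⇒ Q = (5/6, 2/3)
4. J lies on line LY with LJ:JY = 5:4 ⇒ J = (4/9, 0)
5. S is where the line through Q parallel to YG meets line JA ⇒ S = (295/576, 91/192)
S = J + t·(A−J) with t = 39/64, so JS:SA = t:(1−t) = 39/64:25/64

JS:SA = 39/25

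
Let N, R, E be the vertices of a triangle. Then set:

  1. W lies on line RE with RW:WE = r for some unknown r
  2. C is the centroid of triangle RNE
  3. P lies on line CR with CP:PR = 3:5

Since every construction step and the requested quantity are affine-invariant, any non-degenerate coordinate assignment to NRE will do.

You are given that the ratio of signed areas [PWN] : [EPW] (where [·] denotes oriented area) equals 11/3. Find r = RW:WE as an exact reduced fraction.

Set N = (0, 0), R = (1, 0), E = (0, 1); any affine frame gives the same invariant.
1. With RW:WE = r, write λ = r/(r+1) so W = R + λ·(E−R); W is affine-linear in λ
2. C is the centroid of triangle RNE ⇒ C = (1/3, 1/3)
3. P lies on line CR with CP:PR = 3:5 ⇒ P = (7/12, 5/24)
Every point depending on W is an affine combination of W and λ-independent points, so each such coordinate is linear in λ; the λ² term in each signed area is a multiple of (E−R)×(E−R) = 0, so 2·[PWN] and 2·[EPW] are each linear in λ. Evaluating at λ=0 and λ=1:
  2·[PWN] = 19/24·λ − 5/24,   2·[EPW] = -5/24·λ + 5/24
So [PWN]:[EPW] = (19/24·λ − 5/24) / (-5/24·λ + 5/24). Setting this equal to 11/3:
  19/24·λ − 5/24 = 11/3·(-5/24·λ + 5/24)  ⇒  λ = 5/8
Then r = λ/(1−λ) = (5/8)/(3/8) = 5/3. Check: with r = 5/3, W = (3/8, 5/8) and [PWN]:[EPW] = 11/3 as required.

r = 5/3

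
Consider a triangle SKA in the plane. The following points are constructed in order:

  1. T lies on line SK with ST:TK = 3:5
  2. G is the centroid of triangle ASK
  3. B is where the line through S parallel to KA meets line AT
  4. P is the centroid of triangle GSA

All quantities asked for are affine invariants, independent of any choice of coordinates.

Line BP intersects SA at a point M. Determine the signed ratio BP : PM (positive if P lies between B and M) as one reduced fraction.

BP:PM = 22/5

Work in coordinates with S = (0, 0), K = (1, 0), A = (0, 1).
1. T lies on line SK with ST:TK = 3:5 ⇒ T = (3/8, 0)
2. G is the centroid of triangle ASK ⇒ G = (1/3, 1/3)
3. B is where the line through S parallel to KA meets line AT ⇒ B = (3/5, -3/5)
4. P is the centroid of triangle GSA ⇒ P = (1/9, 4/9)
line BP meets SA at M = (0, 15/22)
P = B + t·(M−B) with t = 22/27, so BP:PM = 22/27:5/27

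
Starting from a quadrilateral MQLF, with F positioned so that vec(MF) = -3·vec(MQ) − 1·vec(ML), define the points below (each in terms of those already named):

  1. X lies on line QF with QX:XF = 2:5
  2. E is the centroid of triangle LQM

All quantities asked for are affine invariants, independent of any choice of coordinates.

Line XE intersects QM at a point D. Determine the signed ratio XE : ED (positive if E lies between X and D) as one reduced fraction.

Set M = (0, 0), Q = (1, 0), L = (0, 1), F = (-3, -1); any affine frame gives the same invariant.
1. X lies on line QF with QX:XF = 2:5 ⇒ X = (-1/7, -2/7)
2. E is the centroid of triangle LQM ⇒ E = (1/3, 1/3)
line XE meets QM at D = (1/13, 0)
E = X + t·(D−X) with t = 13/6, so XE:ED = 13/6:-7/6

XE:ED = -13/7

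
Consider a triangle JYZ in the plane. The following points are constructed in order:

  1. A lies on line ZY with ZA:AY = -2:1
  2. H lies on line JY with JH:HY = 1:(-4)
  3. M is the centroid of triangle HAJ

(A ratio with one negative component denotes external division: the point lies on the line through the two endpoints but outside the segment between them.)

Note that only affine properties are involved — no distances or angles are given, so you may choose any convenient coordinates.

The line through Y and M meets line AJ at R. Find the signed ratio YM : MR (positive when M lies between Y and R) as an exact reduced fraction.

YM:MR = -10

Choose coordinates J = (0, 0), Y = (1, 0), Z = (0, 1).
1. A lies on line ZY with ZA:AY = -2:1 ⇒ A = (2, -1)
2. H lies on line JY with JH:HY = 1:(-4) ⇒ H = (-1/3, 0)
3. M is the centroid of triangle HAJ ⇒ M = (5/9, -1/3)
line YM meets AJ at R = (3/5, -3/10)
M = Y + t·(R−Y) with t = 10/9, so YM:MR = 10/9:-1/9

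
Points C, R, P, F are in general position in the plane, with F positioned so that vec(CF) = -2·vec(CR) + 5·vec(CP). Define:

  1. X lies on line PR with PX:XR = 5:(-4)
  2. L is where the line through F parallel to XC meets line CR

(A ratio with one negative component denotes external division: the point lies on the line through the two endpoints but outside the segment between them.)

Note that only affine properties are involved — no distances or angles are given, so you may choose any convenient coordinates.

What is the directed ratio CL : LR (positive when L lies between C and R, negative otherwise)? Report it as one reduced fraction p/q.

CL:LR = -17/13

Work in coordinates with C = (0, 0), R = (1, 0), P = (0, 1), F = (-2, 5).
1. X lies on line PR with PX:XR = 5:(-4) ⇒ X = (5, -4)
2. L is where the line through F parallel to XC meets line CR ⇒ L = (17/4, 0)
L = C + t·(R−C) with t = 17/4, so CL:LR = t:(1−t) = 17/4:-13/4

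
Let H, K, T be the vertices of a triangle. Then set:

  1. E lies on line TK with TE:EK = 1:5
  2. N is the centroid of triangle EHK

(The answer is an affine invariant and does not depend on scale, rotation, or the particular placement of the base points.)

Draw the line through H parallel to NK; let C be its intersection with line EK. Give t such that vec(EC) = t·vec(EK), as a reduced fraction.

Assign H = (0, 0), K = (1, 0), T = (0, 1) — the answer is frame-independent, so this choice is without loss of generality.
1. E lies on line TK with TE:EK = 1:5 ⇒ E = (1/6, 5/6)
2. N is the centroid of triangle EHK ⇒ N = (7/18, 5/18)
through H parallel to NK: direction (11/18, -5/18); meets EK at C = (11/6, -5/6)
C = E + t·(K−E) with t = 2

t = 2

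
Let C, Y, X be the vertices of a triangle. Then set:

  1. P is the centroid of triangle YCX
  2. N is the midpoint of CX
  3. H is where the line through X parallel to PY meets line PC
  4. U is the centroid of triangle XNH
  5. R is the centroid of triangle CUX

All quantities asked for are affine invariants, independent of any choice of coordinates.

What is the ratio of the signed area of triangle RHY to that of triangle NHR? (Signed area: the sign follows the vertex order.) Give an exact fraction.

[RHY]:[NHR] = -23/2

Set C = (0, 0), Y = (1, 0), X = (0, 1); any affine frame gives the same invariant.
1. P is the centroid of triangle YCX ⇒ P = (1/3, 1/3)
2. N is the midpoint of CX ⇒ N = (0, 1/2)
3. H is where the line through X parallel to PY meets line PC ⇒ H = (2/3, 2/3)
4. U is the centroid of triangle XNH ⇒ U = (2/9, 13/18)
5. R is the centroid of triangle CUX ⇒ R = (2/27, 31/54)
2·[RHY] = -23/54, 2·[NHR] = 1/27
[RHY]:[NHR] = -23/54:1/27 = -23/2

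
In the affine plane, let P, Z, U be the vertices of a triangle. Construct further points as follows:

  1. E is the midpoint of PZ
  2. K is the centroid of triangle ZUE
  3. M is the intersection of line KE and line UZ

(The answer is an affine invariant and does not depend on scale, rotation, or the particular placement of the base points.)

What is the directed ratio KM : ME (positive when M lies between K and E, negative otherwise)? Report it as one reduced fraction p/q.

KM:ME = -1/3

Work in coordinates with P = (0, 0), Z = (1, 0), U = (0, 1).
1. E is the midpoint of PZ ⇒ E = (1/2, 0)
2. K is the centroid of triangle ZUE ⇒ K = (1/2, 1/3)
3. M is the intersection of line KE and line UZ ⇒ M = (1/2, 1/2)
M = K + t·(E−K) with t = -1/2, so KM:ME = t:(1−t) = -1/2:3/2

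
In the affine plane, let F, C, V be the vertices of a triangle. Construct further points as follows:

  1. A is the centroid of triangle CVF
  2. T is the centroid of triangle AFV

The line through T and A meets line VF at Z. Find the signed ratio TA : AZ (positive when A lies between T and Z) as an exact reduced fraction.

Work in coordinates with F = (0, 0), C = (1, 0), V = (0, 1).
1. A is the centroid of triangle CVF ⇒ A = (1/3, 1/3)
2. T is the centroid of triangle AFV ⇒ T = (1/9, 4/9)
line TA meets VF at Z = (0, 1/2)
A = T + t·(Z−T) with t = -2, so TA:AZ = -2:3

TA:AZ = -2/3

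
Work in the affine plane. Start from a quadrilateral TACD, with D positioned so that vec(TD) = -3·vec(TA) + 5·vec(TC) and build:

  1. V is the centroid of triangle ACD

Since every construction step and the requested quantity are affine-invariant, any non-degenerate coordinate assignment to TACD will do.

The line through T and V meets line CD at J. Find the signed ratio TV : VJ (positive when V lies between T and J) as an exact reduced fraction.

Set T = (0, 0), A = (1, 0), C = (0, 1), D = (-3, 5); any affine frame gives the same invariant.
1. V is the centroid of triangle ACD ⇒ V = (-2/3, 2)
line TV meets CD at J = (-3/5, 9/5)
V = T + t·(J−T) with t = 10/9, so TV:VJ = 10/9:-1/9

TV:VJ = -10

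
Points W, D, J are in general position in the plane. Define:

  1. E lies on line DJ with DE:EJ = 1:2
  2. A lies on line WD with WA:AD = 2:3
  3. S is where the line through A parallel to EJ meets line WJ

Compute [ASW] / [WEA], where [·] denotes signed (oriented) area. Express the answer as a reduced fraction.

Choose coordinates W = (0, 0), D = (1, 0), J = (0, 1).
1. E lies on line DJ with DE:EJ = 1:2 ⇒ E = (2/3, 1/3)
2. A lies on line WD with WA:AD = 2:3 ⇒ A = (2/5, 0)
3. S is where the line through A parallel to EJ meets line WJ ⇒ S = (0, 2/5)
2·[ASW] = 4/25, 2·[WEA] = -2/15
[ASW]:[WEA] = 4/25:-2/15 = -6/5

[ASW]:[WEA] = -6/5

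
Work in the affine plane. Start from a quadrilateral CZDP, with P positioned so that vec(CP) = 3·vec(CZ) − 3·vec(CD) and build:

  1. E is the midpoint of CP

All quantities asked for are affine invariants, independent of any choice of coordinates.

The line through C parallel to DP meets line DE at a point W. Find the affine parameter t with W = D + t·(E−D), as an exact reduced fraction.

t = 2

Set C = (0, 0), Z = (1, 0), D = (0, 1), P = (3, -3); any affine frame gives the same invariant.
1. E is the midpoint of CP ⇒ E = (3/2, -3/2)
through C parallel to DP: direction (3, -4); meets DE at W = (3, -4)
W = D + t·(E−D) with t = 2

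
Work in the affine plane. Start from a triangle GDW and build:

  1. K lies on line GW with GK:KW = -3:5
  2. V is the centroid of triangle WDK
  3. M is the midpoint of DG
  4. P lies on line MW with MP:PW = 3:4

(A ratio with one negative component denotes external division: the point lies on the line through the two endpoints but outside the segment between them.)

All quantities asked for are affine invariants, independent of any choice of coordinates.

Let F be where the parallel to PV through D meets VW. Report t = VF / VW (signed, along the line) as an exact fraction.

Choose coordinates G = (0, 0), D = (1, 0), W = (0, 1).
1. K lies on line GW with GK:KW = -3:5 ⇒ K = (0, -3/2)
2. V is the centroid of triangle WDK ⇒ V = (1/3, -1/6)
3. M is the midpoint of DG ⇒ M = (1/2, 0)
4. P lies on line MW with MP:PW = 3:4 ⇒ P = (2/7, 3/7)
through D parallel to PV: direction (1/21, -25/42); meets VW at F = (23/18, -125/36)
F = V + t·(W−V) with t = -17/6

t = -17/6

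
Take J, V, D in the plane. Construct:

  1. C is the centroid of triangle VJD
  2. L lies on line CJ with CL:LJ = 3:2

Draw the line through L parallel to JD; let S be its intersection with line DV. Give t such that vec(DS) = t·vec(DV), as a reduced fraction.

Choose coordinates J = (0, 0), V = (1, 0), D = (0, 1).
1. C is the centroid of triangle VJD ⇒ C = (1/3, 1/3)
2. L lies on line CJ with CL:LJ = 3:2 ⇒ L = (2/15, 2/15)
through L parallel to JD: direction (0, 1); meets DV at S = (2/15, 13/15)
S = D + t·(V−D) with t = 2/15

t = 2/15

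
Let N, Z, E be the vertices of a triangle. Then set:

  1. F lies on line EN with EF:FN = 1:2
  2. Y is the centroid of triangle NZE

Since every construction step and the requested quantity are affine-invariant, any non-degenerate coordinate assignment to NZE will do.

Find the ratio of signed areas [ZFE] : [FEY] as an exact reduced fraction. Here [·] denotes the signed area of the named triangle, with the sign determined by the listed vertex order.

Work in coordinates with N = (0, 0), Z = (1, 0), E = (0, 1).
1. F lies on line EN with EF:FN = 1:2 ⇒ F = (0, 2/3)
2. Y is the centroid of triangle NZE ⇒ Y = (1/3, 1/3)
2·[ZFE] = -1/3, 2·[FEY] = -1/9
[ZFE]:[FEY] = -1/3:-1/9 = 3

[ZFE]:[FEY] = 3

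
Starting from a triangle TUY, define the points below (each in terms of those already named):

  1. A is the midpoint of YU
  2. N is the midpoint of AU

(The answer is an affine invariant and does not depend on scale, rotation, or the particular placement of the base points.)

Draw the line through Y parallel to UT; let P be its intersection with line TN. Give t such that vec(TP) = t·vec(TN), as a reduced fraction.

Set T = (0, 0), U = (1, 0), Y = (0, 1); any affine frame gives the same invariant.
1. A is the midpoint of YU ⇒ A = (1/2, 1/2)
2. N is the midpoint of AU ⇒ N = (3/4, 1/4)
through Y parallel to UT: direction (-1, 0); meets TN at P = (3, 1)
P = T + t·(N−T) with t = 4

t = 4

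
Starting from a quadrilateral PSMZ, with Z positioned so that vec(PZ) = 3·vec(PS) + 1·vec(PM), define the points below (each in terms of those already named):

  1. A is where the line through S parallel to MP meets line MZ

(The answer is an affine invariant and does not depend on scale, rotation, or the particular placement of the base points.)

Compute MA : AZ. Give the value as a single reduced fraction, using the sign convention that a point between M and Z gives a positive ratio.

Work in coordinates with P = (0, 0), S = (1, 0), M = (0, 1), Z = (3, 1).
1. A is where the line through S parallel to MP meets line MZ ⇒ A = (1, 1)
A = M + t·(Z−M) with t = 1/3, so MA:AZ = t:(1−t) = 1/3:2/3

MA:AZ = 1/2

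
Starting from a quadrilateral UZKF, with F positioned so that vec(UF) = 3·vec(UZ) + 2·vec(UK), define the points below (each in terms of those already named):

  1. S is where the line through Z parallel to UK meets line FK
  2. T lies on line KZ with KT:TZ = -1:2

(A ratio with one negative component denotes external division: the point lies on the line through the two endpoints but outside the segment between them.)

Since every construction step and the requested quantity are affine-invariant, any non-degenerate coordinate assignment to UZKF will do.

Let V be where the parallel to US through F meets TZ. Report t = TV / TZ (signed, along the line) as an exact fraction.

Assign U = (0, 0), Z = (1, 0), K = (0, 1), F = (3, 2) — the answer is frame-independent, so this choice is without loss of generality.
1. S is where the line through Z parallel to UK meets line FK ⇒ S = (1, 4/3)
2. T lies on line KZ with KT:TZ = -1:2 ⇒ T = (-1, 2)
through F parallel to US: direction (1, 4/3); meets TZ at V = (9/7, -2/7)
V = T + t·(Z−T) with t = 8/7

t = 8/7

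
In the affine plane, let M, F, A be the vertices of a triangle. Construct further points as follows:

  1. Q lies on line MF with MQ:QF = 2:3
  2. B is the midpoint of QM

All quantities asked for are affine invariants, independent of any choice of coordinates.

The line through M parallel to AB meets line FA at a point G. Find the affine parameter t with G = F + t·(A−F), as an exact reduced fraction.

t = 5/4

Work in coordinates with M = (0, 0), F = (1, 0), A = (0, 1).
1. Q lies on line MF with MQ:QF = 2:3 ⇒ Q = (2/5, 0)
2. B is the midpoint of QM ⇒ B = (1/5, 0)
through M parallel to AB: direction (1/5, -1); meets FA at G = (-1/4, 5/4)
G = F + t·(A−F) with t = 5/4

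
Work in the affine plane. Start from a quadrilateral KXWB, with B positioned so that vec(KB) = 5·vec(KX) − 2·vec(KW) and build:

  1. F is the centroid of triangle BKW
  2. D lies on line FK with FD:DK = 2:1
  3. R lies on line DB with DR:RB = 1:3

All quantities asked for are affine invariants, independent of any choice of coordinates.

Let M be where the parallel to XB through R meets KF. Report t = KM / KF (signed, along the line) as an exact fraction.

Set K = (0, 0), X = (1, 0), W = (0, 1), B = (5, -2); any affine frame gives the same invariant.
1. F is the centroid of triangle BKW ⇒ F = (5/3, -1/3)
2. D lies on line FK with FD:DK = 2:1 ⇒ D = (5/9, -1/9)
3. R lies on line DB with DR:RB = 1:3 ⇒ R = (5/3, -7/12)
through R parallel to XB: direction (4, -2); meets KF at M = (5/6, -1/6)
M = K + t·(F−K) with t = 1/2

t = 1/2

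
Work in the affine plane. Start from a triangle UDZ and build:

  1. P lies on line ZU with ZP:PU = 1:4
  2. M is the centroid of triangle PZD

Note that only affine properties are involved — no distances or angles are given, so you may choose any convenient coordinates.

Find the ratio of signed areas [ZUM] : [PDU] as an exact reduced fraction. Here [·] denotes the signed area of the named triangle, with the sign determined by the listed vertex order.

[ZUM]:[PDU] = -5/12

Work in coordinates with U = (0, 0), D = (1, 0), Z = (0, 1).
1. P lies on line ZU with ZP:PU = 1:4 ⇒ P = (0, 4/5)
2. M is the centroid of triangle PZD ⇒ M = (1/3, 3/5)
2·[ZUM] = 1/3, 2·[PDU] = -4/5
[ZUM]:[PDU] = 1/3:-4/5 = -5/12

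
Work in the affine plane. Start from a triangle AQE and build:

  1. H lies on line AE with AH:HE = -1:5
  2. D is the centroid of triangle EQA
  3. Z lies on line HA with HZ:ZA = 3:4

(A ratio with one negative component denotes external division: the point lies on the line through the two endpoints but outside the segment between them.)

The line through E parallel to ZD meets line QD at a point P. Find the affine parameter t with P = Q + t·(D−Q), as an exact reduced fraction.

t = 17/9

Work in coordinates with A = (0, 0), Q = (1, 0), E = (0, 1).
1. H lies on line AE with AH:HE = -1:5 ⇒ H = (0, -1/4)
2. D is the centroid of triangle EQA ⇒ D = (1/3, 1/3)
3. Z lies on line HA with HZ:ZA = 3:4 ⇒ Z = (0, -1/7)
through E parallel to ZD: direction (1/3, 10/21); meets QD at P = (-7/27, 17/27)
P = Q + t·(D−Q) with t = 17/9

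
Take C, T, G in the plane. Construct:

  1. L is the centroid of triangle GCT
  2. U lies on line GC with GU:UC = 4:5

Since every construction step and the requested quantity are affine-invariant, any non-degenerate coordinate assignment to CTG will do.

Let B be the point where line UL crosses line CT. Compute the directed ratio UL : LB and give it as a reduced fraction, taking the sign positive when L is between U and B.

UL:LB = 2/3

Set C = (0, 0), T = (1, 0), G = (0, 1); any affine frame gives the same invariant.
1. L is the centroid of triangle GCT ⇒ L = (1/3, 1/3)
2. U lies on line GC with GU:UC = 4:5 ⇒ U = (0, 5/9)
line UL meets CT at B = (5/6, 0)
L = U + t·(B−U) with t = 2/5, so UL:LB = 2/5:3/5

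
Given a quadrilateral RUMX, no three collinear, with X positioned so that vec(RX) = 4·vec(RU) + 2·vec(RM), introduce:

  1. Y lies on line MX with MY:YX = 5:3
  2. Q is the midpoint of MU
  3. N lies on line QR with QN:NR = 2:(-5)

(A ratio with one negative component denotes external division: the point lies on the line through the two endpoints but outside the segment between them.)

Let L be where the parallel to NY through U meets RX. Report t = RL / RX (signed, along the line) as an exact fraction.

t = -19/4

Set R = (0, 0), U = (1, 0), M = (0, 1), X = (4, 2); any affine frame gives the same invariant.
1. Y lies on line MX with MY:YX = 5:3 ⇒ Y = (5/2, 13/8)
2. Q is the midpoint of MU ⇒ Q = (1/2, 1/2)
3. N lies on line QR with QN:NR = 2:(-5) ⇒ N = (5/6, 5/6)
through U parallel to NY: direction (5/3, 19/24); meets RX at L = (-19, -19/2)
L = R + t·(X−R) with t = -19/4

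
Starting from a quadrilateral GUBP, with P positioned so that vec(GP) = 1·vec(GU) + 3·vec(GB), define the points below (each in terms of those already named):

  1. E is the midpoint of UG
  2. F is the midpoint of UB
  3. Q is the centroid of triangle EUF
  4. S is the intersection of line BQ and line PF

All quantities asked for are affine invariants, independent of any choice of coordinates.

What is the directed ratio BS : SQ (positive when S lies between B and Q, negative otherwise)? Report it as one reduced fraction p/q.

BS:SQ = 18/7

Set G = (0, 0), U = (1, 0), B = (0, 1), P = (1, 3); any affine frame gives the same invariant.
1. E is the midpoint of UG ⇒ E = (1/2, 0)
2. F is the midpoint of UB ⇒ F = (1/2, 1/2)
3. Q is the centroid of triangle EUF ⇒ Q = (2/3, 1/6)
4. S is the intersection of line BQ and line PF ⇒ S = (12/25, 2/5)
S = B + t·(Q−B) with t = 18/25, so BS:SQ = t:(1−t) = 18/25:7/25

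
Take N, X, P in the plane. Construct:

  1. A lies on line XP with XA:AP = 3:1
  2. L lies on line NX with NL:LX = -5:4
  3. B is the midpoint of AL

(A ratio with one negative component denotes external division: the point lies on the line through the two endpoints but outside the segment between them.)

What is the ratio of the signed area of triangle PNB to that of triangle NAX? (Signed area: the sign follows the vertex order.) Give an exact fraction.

Choose coordinates N = (0, 0), X = (1, 0), P = (0, 1).
1. A lies on line XP with XA:AP = 3:1 ⇒ A = (1/4, 3/4)
2. L lies on line NX with NL:LX = -5:4 ⇒ L = (5, 0)
3. B is the midpoint of AL ⇒ B = (21/8, 3/8)
2·[PNB] = 21/8, 2·[NAX] = -3/4
[PNB]:[NAX] = 21/8:-3/4 = -7/2

[PNB]:[NAX] = -7/2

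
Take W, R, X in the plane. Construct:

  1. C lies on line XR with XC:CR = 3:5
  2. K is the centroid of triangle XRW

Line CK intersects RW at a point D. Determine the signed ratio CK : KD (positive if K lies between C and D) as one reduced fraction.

Work in coordinates with W = (0, 0), R = (1, 0), X = (0, 1).
1. C lies on line XR with XC:CR = 3:5 ⇒ C = (3/8, 5/8)
2. K is the centroid of triangle XRW ⇒ K = (1/3, 1/3)
line CK meets RW at D = (2/7, 0)
K = C + t·(D−C) with t = 7/15, so CK:KD = 7/15:8/15

CK:KD = 7/8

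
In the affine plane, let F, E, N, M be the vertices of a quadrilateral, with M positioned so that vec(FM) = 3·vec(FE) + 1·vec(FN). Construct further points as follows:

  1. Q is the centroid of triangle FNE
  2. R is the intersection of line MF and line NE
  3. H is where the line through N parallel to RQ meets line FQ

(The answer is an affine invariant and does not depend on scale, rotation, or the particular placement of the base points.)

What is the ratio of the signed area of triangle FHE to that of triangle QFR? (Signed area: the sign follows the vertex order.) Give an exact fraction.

[FHE]:[QFR] = -5

Set F = (0, 0), E = (1, 0), N = (0, 1), M = (3, 1); any affine frame gives the same invariant.
1. Q is the centroid of triangle FNE ⇒ Q = (1/3, 1/3)
2. R is the intersection of line MF and line NE ⇒ R = (3/4, 1/4)
3. H is where the line through N parallel to RQ meets line FQ ⇒ H = (5/6, 5/6)
2·[FHE] = -5/6, 2·[QFR] = 1/6
[FHE]:[QFR] = -5/6:1/6 = -5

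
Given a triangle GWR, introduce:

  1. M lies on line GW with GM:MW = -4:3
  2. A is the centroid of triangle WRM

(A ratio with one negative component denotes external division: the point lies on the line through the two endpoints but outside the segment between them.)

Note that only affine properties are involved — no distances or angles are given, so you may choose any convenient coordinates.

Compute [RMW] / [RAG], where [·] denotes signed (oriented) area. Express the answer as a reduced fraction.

[RMW]:[RAG] = 9/5

Assign G = (0, 0), W = (1, 0), R = (0, 1) — the answer is frame-independent, so this choice is without loss of generality.
1. M lies on line GW with GM:MW = -4:3 ⇒ M = (4, 0)
2. A is the centroid of triangle WRM ⇒ A = (5/3, 1/3)
2·[RMW] = -3, 2·[RAG] = -5/3
[RMW]:[RAG] = -3:-5/3 = 9/5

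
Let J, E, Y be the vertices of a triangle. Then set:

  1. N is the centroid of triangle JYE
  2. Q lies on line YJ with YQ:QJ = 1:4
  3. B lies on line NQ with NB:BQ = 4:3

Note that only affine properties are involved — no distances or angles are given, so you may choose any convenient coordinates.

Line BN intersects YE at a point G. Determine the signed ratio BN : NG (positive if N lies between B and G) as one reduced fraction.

BN:NG = -8/35

Assign J = (0, 0), E = (1, 0), Y = (0, 1) — the answer is frame-independent, so this choice is without loss of generality.
1. N is the centroid of triangle JYE ⇒ N = (1/3, 1/3)
2. Q lies on line YJ with YQ:QJ = 1:4 ⇒ Q = (0, 4/5)
3. B lies on line NQ with NB:BQ = 4:3 ⇒ B = (1/7, 3/5)
line BN meets YE at G = (-1/2, 3/2)
N = B + t·(G−B) with t = -8/27, so BN:NG = -8/27:35/27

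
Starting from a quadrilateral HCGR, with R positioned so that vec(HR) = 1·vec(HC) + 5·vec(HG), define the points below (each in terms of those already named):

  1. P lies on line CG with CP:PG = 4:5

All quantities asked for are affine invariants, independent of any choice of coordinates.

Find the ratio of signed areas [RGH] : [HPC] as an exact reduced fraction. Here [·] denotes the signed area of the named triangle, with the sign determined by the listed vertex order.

[RGH]:[HPC] = -9/4

Choose coordinates H = (0, 0), C = (1, 0), G = (0, 1), R = (1, 5).
1. P lies on line CG with CP:PG = 4:5 ⇒ P = (5/9, 4/9)
2·[RGH] = 1, 2·[HPC] = -4/9
[RGH]:[HPC] = 1:-4/9 = -9/4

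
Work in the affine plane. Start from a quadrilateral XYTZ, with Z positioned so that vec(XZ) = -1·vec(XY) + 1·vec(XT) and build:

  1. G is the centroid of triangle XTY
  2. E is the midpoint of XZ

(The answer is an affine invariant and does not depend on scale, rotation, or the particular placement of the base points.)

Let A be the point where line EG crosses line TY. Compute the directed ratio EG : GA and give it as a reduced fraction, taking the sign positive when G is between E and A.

EG:GA = 2

Work in coordinates with X = (0, 0), Y = (1, 0), T = (0, 1), Z = (-1, 1).
1. G is the centroid of triangle XTY ⇒ G = (1/3, 1/3)
2. E is the midpoint of XZ ⇒ E = (-1/2, 1/2)
line EG meets TY at A = (3/4, 1/4)
G = E + t·(A−E) with t = 2/3, so EG:GA = 2/3:1/3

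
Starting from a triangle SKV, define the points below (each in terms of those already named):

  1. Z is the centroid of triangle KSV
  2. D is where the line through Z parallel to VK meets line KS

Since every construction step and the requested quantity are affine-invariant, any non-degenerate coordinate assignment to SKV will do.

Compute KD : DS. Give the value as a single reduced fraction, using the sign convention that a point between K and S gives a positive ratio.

KD:DS = 1/2

Set S = (0, 0), K = (1, 0), V = (0, 1); any affine frame gives the same invariant.
1. Z is the centroid of triangle KSV ⇒ Z = (1/3, 1/3)
2. D is where the line through Z parallel to VK meets line KS ⇒ D = (2/3, 0)
D = K + t·(S−K) with t = 1/3, so KD:DS = t:(1−t) = 1/3:2/3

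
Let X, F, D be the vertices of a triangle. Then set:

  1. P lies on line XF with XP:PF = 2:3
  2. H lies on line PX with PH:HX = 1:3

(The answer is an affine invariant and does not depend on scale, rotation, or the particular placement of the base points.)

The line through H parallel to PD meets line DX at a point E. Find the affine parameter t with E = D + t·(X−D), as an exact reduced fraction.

t = 1/4

Set X = (0, 0), F = (1, 0), D = (0, 1); any affine frame gives the same invariant.
1. P lies on line XF with XP:PF = 2:3 ⇒ P = (2/5, 0)
2. H lies on line PX with PH:HX = 1:3 ⇒ H = (3/10, 0)
through H parallel to PD: direction (-2/5, 1); meets DX at E = (0, 3/4)
E = D + t·(X−D) with t = 1/4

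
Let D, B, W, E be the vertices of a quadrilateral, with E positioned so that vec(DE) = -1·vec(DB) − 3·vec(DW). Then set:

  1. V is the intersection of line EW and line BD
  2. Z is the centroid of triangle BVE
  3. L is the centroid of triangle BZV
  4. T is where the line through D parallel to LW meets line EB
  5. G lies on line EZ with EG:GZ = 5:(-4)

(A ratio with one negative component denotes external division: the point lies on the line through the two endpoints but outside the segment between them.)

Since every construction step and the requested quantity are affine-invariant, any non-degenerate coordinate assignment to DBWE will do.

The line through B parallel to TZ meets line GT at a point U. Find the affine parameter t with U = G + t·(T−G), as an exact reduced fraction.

t = 5/6

Assign D = (0, 0), B = (1, 0), W = (0, 1), E = (-1, -3) — the answer is frame-independent, so this choice is without loss of generality.
1. V is the intersection of line EW and line BD ⇒ V = (-1/4, 0)
2. Z is the centroid of triangle BVE ⇒ Z = (-1/12, -1)
3. L is the centroid of triangle BZV ⇒ L = (2/9, -1/3)
4. T is where the line through D parallel to LW meets line EB ⇒ T = (1/5, -6/5)
5. G lies on line EZ with EG:GZ = 5:(-4) ⇒ G = (43/12, 7)
through B parallel to TZ: direction (-17/60, 1/5); meets GT at U = (55/72, 1/6)
U = G + t·(T−G) with t = 5/6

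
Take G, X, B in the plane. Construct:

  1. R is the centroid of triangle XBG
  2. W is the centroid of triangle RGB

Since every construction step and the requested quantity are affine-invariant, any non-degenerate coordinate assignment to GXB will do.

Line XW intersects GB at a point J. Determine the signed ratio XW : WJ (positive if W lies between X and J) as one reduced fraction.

XW:WJ = 8

Choose coordinates G = (0, 0), X = (1, 0), B = (0, 1).
1. R is the centroid of triangle XBG ⇒ R = (1/3, 1/3)
2. W is the centroid of triangle RGB ⇒ W = (1/9, 4/9)
line XW meets GB at J = (0, 1/2)
W = X + t·(J−X) with t = 8/9, so XW:WJ = 8/9:1/9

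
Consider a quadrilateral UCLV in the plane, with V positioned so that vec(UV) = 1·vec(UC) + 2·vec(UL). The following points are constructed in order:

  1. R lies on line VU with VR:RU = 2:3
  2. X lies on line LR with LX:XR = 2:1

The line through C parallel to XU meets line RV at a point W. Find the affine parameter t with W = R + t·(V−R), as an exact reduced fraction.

t = 7

Work in coordinates with U = (0, 0), C = (1, 0), L = (0, 1), V = (1, 2).
1. R lies on line VU with VR:RU = 2:3 ⇒ R = (3/5, 6/5)
2. X lies on line LR with LX:XR = 2:1 ⇒ X = (2/5, 17/15)
through C parallel to XU: direction (-2/5, -17/15); meets RV at W = (17/5, 34/5)
W = R + t·(V−R) with t = 7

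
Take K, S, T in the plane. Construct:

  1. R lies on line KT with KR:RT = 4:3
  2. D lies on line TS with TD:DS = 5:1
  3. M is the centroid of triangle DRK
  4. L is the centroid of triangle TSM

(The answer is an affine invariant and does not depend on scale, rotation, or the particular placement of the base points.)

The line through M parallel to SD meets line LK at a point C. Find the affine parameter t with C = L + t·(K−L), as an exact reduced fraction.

Work in coordinates with K = (0, 0), S = (1, 0), T = (0, 1).
1. R lies on line KT with KR:RT = 4:3 ⇒ R = (0, 4/7)
2. D lies on line TS with TD:DS = 5:1 ⇒ D = (5/6, 1/6)
3. M is the centroid of triangle DRK ⇒ M = (5/18, 31/126)
4. L is the centroid of triangle TSM ⇒ L = (23/54, 157/378)
through M parallel to SD: direction (-1/6, 1/6); meets LK at C = (253/954, 1727/6678)
C = L + t·(K−L) with t = 20/53

t = 20/53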